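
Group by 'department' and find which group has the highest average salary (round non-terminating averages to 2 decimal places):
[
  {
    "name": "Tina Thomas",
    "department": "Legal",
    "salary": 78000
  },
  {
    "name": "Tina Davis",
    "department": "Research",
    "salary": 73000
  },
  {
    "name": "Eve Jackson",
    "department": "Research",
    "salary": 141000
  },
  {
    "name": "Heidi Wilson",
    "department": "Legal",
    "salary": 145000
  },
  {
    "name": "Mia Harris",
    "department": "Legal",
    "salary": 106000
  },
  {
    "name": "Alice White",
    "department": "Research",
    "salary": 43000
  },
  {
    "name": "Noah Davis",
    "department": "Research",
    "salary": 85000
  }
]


Group by: department

Groups:
  Legal: 3 people, avg salary = 329000/3 ≈ $109666.67
  Research: 4 people, avg salary = 342000/4 = $85500

Highest average salary: Legal (≈$109666.67)

Legal (≈$109666.67)


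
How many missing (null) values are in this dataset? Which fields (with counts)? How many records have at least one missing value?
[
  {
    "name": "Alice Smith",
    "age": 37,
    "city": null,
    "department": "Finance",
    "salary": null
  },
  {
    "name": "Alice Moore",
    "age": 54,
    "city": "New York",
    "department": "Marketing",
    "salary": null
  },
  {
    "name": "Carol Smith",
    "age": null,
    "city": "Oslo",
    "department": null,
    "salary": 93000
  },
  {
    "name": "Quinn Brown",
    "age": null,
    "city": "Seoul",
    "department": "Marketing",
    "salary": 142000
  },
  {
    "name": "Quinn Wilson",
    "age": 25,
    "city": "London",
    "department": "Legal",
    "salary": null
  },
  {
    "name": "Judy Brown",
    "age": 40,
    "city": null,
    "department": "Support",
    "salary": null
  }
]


Checking for missing (null) values in 6 records:

  Alice Smith: city, salary
  Alice Moore: salary
  Carol Smith: age, department
  Quinn Brown: age
  Quinn Wilson: salary
  Judy Brown: city, salary

Per field:
  name: 0 missing
  age: 2 missing
  city: 2 missing
  department: 1 missing
  salary: 4 missing

Total missing values: 9
Records with any missing: 6

9 missing values (age: 2, city: 2, department: 1, salary: 4); 6 incomplete records


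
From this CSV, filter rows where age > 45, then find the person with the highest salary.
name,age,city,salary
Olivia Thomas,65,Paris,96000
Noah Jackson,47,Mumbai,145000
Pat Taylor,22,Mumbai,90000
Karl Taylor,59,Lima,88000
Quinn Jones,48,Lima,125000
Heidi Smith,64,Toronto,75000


Filter: age > 45
Sort by: salary (descending)

Filtered records (5):
  Noah Jackson, age 47, salary $145000
  Quinn Jones, age 48, salary $125000
  Olivia Thomas, age 65, salary $96000
  Karl Taylor, age 59, salary $88000
  Heidi Smith, age 64, salary $75000

Highest salary: Noah Jackson ($145000)

Noah Jackson


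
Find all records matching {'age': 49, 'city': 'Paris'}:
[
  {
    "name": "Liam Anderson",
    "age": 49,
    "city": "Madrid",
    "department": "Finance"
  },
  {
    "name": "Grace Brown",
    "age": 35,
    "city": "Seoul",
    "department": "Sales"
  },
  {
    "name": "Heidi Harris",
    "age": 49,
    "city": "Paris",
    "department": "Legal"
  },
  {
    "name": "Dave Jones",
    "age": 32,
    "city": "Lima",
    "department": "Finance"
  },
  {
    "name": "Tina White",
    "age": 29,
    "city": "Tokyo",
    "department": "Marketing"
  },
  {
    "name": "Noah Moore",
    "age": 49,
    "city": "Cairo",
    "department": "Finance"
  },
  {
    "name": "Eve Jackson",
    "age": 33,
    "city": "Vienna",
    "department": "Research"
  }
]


Search criteria: {'age': 49, 'city': 'Paris'}

Checking 7 records:
  Liam Anderson: {age: 49, city: Madrid}
  Grace Brown: {age: 35, city: Seoul}
  Heidi Harris: {age: 49, city: Paris} <-- MATCH
  Dave Jones: {age: 32, city: Lima}
  Tina White: {age: 29, city: Tokyo}
  Noah Moore: {age: 49, city: Cairo}
  Eve Jackson: {age: 33, city: Vienna}

Matches: ["Heidi Harris"]

["Heidi Harris"]


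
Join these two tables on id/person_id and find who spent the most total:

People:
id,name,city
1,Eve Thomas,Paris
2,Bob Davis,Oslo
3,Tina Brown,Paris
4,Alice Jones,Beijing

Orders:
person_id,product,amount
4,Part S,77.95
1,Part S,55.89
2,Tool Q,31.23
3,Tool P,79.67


Join on: people.id = orders.person_id

Joined rows:
  Alice Jones (Beijing) bought Part S for $77.95
  Eve Thomas (Paris) bought Part S for $55.89
  Bob Davis (Oslo) bought Tool Q for $31.23
  Tina Brown (Paris) bought Tool P for $79.67

Total per person:
  Tina Brown: $79.67
  Alice Jones: $77.95
  Eve Thomas: $55.89
  Bob Davis: $31.23

Top spender: Tina Brown ($79.67)

Tina Brown ($79.67)


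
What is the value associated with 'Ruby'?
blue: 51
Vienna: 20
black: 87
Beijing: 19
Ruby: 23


Looking up key 'Ruby'
Value: 23

23


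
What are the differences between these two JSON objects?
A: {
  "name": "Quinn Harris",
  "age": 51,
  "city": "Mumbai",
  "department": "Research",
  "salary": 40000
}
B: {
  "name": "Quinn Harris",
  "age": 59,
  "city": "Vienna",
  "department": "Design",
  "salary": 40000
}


Comparing each field (in key order):
  name: same
  age: DIFFERENT
  city: DIFFERENT
  department: DIFFERENT
  salary: same
Differences:
  age: 51 -> 59
  city: Mumbai -> Vienna
  department: Research -> Design

3 field(s) changed

3 changes: age, city, department


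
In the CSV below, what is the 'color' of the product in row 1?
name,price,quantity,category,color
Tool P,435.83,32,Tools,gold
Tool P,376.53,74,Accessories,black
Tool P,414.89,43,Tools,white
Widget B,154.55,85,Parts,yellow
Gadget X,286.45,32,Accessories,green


Query: Row 1 ('Tool P'), column 'color'
Value: gold

gold


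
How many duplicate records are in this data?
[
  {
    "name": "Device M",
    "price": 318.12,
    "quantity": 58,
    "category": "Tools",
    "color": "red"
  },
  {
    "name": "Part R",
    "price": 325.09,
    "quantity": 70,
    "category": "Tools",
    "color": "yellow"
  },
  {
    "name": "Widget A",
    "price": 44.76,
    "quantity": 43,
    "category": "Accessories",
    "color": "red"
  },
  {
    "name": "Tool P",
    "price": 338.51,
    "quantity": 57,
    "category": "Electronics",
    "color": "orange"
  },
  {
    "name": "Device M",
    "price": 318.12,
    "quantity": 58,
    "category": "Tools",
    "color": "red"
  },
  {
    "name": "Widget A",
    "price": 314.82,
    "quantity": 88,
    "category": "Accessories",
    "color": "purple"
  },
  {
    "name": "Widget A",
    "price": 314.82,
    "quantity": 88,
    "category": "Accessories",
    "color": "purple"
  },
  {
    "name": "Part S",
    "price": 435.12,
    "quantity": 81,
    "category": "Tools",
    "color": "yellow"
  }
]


Checking 8 records for duplicates:

  Row 1: Device M ($318.12, qty 58)
  Row 2: Part R ($325.09, qty 70)
  Row 3: Widget A ($44.76, qty 43)
  Row 4: Tool P ($338.51, qty 57)
  Row 5: Device M ($318.12, qty 58) <-- DUPLICATE
  Row 6: Widget A ($314.82, qty 88)
  Row 7: Widget A ($314.82, qty 88) <-- DUPLICATE
  Row 8: Part S ($435.12, qty 81)

Duplicates found: 2
Unique records: 6

2 duplicates, 6 unique


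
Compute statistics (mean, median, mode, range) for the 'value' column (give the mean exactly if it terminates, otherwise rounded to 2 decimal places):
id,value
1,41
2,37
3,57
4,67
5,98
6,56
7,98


Data: [41, 37, 57, 67, 98, 56, 98]
Count: 7
Sum: 454
Mean: 454/7 ≈ 64.86 (rounded to 2 decimal places)
Sorted: [37, 41, 56, 57, 67, 98, 98]
Median: 57.0
Mode: 98 (2 times)
Range: 98 - 37 = 61
Min: 37, Max: 98

mean≈64.86, median=57.0, mode=98, range=61


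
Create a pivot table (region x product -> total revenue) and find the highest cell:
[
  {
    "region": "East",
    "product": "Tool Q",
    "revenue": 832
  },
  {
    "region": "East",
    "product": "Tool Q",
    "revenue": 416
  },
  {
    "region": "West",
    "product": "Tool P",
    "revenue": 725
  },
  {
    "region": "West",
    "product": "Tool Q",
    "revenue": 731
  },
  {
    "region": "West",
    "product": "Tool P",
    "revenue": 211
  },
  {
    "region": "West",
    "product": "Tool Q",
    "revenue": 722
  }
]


Pivot: region (rows) x product (columns) -> total revenue

     Tool P        Tool Q      
East             0          1248  
West           936          1453  

Highest: West / Tool Q = $1453

West / Tool Q = $1453


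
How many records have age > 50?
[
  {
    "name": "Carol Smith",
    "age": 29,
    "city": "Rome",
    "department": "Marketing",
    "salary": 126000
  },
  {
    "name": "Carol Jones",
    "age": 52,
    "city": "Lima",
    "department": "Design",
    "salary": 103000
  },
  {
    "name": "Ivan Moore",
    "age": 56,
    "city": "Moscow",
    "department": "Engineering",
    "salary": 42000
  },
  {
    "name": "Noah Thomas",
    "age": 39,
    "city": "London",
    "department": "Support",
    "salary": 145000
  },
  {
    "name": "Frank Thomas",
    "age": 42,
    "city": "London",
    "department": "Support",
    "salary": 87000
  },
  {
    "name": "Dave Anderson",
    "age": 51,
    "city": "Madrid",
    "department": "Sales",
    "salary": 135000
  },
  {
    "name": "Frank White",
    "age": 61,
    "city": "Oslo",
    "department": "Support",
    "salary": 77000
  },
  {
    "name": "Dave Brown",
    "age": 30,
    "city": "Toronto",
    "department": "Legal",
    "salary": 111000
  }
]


Data: 8 records
Condition: age > 50

Checking each record:
  Carol Smith: 29
  Carol Jones: 52 MATCH
  Ivan Moore: 56 MATCH
  Noah Thomas: 39
  Frank Thomas: 42
  Dave Anderson: 51 MATCH
  Frank White: 61 MATCH
  Dave Brown: 30

Count: 4

4


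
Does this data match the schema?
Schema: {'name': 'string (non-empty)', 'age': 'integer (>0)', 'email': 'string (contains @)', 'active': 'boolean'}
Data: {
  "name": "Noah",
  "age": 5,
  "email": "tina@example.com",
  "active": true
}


Validating each field against schema:
  name: OK (non-empty string)
  age: OK (positive integer)
  email: OK (string with @)
  active: OK (boolean)

Result: VALID

VALID


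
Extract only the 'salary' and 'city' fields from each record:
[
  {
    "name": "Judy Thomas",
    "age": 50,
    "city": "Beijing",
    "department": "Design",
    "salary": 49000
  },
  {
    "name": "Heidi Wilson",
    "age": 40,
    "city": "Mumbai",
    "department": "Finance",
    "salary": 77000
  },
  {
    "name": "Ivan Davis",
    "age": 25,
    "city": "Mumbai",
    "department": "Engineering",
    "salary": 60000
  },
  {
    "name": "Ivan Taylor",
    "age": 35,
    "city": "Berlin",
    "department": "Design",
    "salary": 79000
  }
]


Original: 4 records with fields: name, age, city, department, salary
Keep: ['salary', 'city']
Drop: ['name', 'age', 'department']
Result: 4 records, 2 fields each

[
  {
    "salary": 49000,
    "city": "Beijing"
  },
  {
    "salary": 77000,
    "city": "Mumbai"
  },
  {
    "salary": 60000,
    "city": "Mumbai"
  },
  {
    "salary": 79000,
    "city": "Berlin"
  }
]


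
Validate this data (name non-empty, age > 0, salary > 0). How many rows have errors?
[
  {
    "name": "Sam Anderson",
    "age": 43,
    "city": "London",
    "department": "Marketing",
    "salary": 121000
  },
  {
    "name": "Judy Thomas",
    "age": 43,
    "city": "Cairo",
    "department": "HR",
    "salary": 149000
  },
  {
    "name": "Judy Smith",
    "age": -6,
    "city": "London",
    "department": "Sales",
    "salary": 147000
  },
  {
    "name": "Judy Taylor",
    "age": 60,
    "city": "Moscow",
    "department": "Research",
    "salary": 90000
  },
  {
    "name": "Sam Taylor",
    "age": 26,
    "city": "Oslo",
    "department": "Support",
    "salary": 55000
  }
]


Validating 5 records:
Rules: name non-empty, age > 0, salary > 0

  Row 1 (Sam Anderson): OK
  Row 2 (Judy Thomas): OK
  Row 3 (Judy Smith): negative age: -6
  Row 4 (Judy Taylor): OK
  Row 5 (Sam Taylor): OK

Total errors: 1

1 errors


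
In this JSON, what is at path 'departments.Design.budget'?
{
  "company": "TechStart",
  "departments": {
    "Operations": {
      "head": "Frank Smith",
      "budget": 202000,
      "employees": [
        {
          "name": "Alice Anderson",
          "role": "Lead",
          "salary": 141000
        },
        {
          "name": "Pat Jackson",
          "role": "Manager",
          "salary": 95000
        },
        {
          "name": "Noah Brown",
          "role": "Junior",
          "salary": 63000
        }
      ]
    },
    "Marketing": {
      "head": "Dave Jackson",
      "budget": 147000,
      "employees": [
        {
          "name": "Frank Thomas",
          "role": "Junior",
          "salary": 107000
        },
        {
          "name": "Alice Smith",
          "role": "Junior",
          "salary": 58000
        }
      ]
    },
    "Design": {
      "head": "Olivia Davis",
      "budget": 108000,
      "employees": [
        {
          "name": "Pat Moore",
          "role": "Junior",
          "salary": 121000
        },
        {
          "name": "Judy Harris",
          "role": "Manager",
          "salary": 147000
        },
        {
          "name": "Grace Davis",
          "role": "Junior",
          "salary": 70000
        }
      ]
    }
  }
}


Path: departments.Design.budget

Navigate:
  -> departments
  -> Design
  -> budget = 108000

108000


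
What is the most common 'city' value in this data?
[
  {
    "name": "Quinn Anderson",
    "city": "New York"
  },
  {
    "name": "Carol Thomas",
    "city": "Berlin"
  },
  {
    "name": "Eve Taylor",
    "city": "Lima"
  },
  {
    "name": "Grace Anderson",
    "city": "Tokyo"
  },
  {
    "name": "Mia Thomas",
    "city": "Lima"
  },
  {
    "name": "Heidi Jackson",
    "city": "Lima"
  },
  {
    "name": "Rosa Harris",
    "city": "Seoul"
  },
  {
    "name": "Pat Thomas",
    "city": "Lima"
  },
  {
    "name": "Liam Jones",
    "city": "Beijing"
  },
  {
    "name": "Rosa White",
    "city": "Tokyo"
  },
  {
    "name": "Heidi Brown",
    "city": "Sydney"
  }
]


Counting 'city' values across 11 records:

  Lima: 4 ####
  Tokyo: 2 ##
  New York: 1 #
  Berlin: 1 #
  Seoul: 1 #
  Beijing: 1 #
  Sydney: 1 #

Most common: Lima (4 times)

Lima (4 times)


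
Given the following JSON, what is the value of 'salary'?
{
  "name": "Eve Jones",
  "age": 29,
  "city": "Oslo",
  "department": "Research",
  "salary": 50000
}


Looking up field 'salary'
Value: 50000

50000


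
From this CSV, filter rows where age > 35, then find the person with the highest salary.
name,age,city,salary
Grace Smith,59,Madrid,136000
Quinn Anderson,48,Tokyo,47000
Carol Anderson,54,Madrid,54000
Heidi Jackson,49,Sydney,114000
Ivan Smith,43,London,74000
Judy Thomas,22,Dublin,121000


Filter: age > 35
Sort by: salary (descending)

Filtered records (5):
  Grace Smith, age 59, salary $136000
  Heidi Jackson, age 49, salary $114000
  Ivan Smith, age 43, salary $74000
  Carol Anderson, age 54, salary $54000
  Quinn Anderson, age 48, salary $47000

Highest salary: Grace Smith ($136000)

Grace Smith


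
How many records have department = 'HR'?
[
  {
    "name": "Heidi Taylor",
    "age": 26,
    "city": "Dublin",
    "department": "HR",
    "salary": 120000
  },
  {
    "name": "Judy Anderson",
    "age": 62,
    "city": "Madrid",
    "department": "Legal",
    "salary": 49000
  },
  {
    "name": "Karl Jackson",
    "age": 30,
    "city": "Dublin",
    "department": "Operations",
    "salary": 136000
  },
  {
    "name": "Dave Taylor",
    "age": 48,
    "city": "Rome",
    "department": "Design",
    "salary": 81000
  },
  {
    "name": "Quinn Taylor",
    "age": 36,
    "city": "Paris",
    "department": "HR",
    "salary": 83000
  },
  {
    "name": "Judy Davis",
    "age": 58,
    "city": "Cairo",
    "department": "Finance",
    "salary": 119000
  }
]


Data: 6 records
Condition: department = 'HR'

Checking each record:
  Heidi Taylor: HR MATCH
  Judy Anderson: Legal
  Karl Jackson: Operations
  Dave Taylor: Design
  Quinn Taylor: HR MATCH
  Judy Davis: Finance

Count: 2

2


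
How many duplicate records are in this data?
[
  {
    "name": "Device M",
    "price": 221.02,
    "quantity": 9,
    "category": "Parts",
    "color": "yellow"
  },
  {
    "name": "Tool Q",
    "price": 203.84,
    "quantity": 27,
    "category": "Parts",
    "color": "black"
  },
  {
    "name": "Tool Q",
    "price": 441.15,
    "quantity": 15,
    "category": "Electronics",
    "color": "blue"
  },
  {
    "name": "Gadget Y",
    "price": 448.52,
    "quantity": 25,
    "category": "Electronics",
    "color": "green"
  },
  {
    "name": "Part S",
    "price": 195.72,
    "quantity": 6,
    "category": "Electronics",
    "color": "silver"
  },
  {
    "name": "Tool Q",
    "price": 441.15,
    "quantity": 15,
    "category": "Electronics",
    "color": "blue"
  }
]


Checking 6 records for duplicates:

  Row 1: Device M ($221.02, qty 9)
  Row 2: Tool Q ($203.84, qty 27)
  Row 3: Tool Q ($441.15, qty 15)
  Row 4: Gadget Y ($448.52, qty 25)
  Row 5: Part S ($195.72, qty 6)
  Row 6: Tool Q ($441.15, qty 15) <-- DUPLICATE

Duplicates found: 1
Unique records: 5

1 duplicates, 5 unique


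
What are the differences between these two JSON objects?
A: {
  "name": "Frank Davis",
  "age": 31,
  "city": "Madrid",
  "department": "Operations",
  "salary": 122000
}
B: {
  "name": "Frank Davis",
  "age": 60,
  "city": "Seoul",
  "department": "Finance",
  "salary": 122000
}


Comparing each field (in key order):
  name: same
  age: DIFFERENT
  city: DIFFERENT
  department: DIFFERENT
  salary: same
Differences:
  age: 31 -> 60
  city: Madrid -> Seoul
  department: Operations -> Finance

3 field(s) changed

3 changes: age, city, department


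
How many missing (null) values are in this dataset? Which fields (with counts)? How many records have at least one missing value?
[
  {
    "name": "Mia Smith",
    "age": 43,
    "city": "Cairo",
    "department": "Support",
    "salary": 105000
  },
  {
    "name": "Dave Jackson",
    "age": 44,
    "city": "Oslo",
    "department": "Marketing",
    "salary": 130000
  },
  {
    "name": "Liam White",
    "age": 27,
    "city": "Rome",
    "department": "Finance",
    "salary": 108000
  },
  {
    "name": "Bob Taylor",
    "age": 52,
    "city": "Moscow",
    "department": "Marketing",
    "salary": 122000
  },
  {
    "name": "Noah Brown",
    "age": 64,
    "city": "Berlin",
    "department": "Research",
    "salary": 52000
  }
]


Checking for missing (null) values in 5 records:

  Mia Smith: complete
  Dave Jackson: complete
  Liam White: complete
  Bob Taylor: complete
  Noah Brown: complete

Per field:
  name: 0 missing
  age: 0 missing
  city: 0 missing
  department: 0 missing
  salary: 0 missing

Total missing values: 0
Records with any missing: 0

0 missing values (none); 0 incomplete records


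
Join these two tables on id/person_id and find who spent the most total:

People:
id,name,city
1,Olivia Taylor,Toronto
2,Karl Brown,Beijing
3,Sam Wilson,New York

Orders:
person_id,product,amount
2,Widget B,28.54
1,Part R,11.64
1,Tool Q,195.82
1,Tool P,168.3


Join on: people.id = orders.person_id

Joined rows:
  Karl Brown (Beijing) bought Widget B for $28.54
  Olivia Taylor (Toronto) bought Part R for $11.64
  Olivia Taylor (Toronto) bought Tool Q for $195.82
  Olivia Taylor (Toronto) bought Tool P for $168.3

Total per person:
  Olivia Taylor: $375.76
  Karl Brown: $28.54

Top spender: Olivia Taylor ($375.76)

Olivia Taylor ($375.76)


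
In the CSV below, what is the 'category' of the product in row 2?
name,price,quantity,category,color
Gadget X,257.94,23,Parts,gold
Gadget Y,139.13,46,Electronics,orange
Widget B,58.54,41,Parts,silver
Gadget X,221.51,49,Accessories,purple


Query: Row 2 ('Gadget Y'), column 'category'
Value: Electronics

Electronics


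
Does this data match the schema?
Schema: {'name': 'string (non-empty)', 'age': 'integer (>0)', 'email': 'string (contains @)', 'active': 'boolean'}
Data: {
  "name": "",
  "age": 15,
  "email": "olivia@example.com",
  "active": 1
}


Validating each field against schema:
  name: FAIL ("" is an empty string)
  age: OK (positive integer)
  email: OK (string with @)
  active: FAIL (1 is not a boolean)

Result: INVALID (2 errors: name, active)

INVALID (2 errors: name, active)


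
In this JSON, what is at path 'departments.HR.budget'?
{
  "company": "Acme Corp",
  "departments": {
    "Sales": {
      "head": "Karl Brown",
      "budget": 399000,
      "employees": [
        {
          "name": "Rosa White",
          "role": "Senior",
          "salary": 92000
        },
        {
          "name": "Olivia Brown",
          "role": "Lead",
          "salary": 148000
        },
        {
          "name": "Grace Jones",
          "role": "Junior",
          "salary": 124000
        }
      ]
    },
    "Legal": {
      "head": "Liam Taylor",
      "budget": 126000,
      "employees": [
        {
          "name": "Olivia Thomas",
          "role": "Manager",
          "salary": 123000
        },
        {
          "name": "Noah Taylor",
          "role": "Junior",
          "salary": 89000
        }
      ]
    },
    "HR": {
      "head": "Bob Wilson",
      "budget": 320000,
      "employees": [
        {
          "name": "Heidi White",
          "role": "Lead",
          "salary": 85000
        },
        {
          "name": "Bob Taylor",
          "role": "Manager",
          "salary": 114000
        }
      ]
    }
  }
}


Path: departments.HR.budget

Navigate:
  -> departments
  -> HR
  -> budget = 320000

320000


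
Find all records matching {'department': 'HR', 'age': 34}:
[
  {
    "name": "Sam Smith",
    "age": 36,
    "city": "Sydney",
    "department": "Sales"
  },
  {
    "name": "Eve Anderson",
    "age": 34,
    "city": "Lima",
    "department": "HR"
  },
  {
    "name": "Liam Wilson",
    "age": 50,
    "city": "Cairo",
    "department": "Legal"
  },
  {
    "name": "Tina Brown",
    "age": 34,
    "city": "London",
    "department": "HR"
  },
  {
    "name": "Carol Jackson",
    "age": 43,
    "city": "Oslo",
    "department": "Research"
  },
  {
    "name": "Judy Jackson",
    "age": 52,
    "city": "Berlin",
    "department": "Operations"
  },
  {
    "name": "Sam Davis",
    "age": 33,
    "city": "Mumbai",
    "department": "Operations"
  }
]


Search criteria: {'department': 'HR', 'age': 34}

Checking 7 records:
  Sam Smith: {department: Sales, age: 36}
  Eve Anderson: {department: HR, age: 34} <-- MATCH
  Liam Wilson: {department: Legal, age: 50}
  Tina Brown: {department: HR, age: 34} <-- MATCH
  Carol Jackson: {department: Research, age: 43}
  Judy Jackson: {department: Operations, age: 52}
  Sam Davis: {department: Operations, age: 33}

Matches: ["Eve Anderson", "Tina Brown"]

["Eve Anderson", "Tina Brown"]


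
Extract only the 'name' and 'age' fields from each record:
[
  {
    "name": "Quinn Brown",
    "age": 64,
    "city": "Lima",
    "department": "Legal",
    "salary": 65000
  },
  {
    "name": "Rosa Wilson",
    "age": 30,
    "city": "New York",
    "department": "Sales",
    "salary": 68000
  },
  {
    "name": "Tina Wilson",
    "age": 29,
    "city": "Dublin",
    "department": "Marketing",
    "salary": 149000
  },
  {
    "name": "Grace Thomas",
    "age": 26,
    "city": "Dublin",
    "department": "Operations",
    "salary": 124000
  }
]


Original: 4 records with fields: name, age, city, department, salary
Keep: ['name', 'age']
Drop: ['city', 'department', 'salary']
Result: 4 records, 2 fields each

[
  {
    "name": "Quinn Brown",
    "age": 64
  },
  {
    "name": "Rosa Wilson",
    "age": 30
  },
  {
    "name": "Tina Wilson",
    "age": 29
  },
  {
    "name": "Grace Thomas",
    "age": 26
  }
]


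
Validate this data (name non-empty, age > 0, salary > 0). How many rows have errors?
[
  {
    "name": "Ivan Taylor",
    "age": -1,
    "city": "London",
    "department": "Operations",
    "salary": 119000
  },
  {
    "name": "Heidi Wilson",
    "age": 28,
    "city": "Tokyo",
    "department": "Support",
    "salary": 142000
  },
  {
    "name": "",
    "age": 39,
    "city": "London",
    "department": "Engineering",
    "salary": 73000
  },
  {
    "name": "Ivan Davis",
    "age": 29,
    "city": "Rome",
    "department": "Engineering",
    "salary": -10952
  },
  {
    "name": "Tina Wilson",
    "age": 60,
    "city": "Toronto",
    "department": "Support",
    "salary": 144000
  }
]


Validating 5 records:
Rules: name non-empty, age > 0, salary > 0

  Row 1 (Ivan Taylor): negative age: -1
  Row 2 (Heidi Wilson): OK
  Row 3 (???): empty name
  Row 4 (Ivan Davis): negative salary: -10952
  Row 5 (Tina Wilson): OK

Total errors: 3

3 errors


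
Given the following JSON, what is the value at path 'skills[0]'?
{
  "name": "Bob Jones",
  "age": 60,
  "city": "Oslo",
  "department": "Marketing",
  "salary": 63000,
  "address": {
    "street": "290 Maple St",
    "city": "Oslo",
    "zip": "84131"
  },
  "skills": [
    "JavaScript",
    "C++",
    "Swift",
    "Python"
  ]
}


Query: skills[0]
Path: skills -> first element
Value: JavaScript

JavaScript


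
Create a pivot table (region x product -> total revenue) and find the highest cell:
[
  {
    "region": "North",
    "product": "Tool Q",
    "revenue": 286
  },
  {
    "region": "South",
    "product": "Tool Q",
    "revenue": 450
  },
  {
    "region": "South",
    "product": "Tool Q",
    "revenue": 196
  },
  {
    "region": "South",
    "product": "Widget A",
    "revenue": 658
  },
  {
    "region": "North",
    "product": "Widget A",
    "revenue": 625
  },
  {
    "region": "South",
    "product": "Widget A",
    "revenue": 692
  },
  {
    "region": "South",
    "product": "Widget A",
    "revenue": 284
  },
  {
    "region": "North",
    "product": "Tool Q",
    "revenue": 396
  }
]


Pivot: region (rows) x product (columns) -> total revenue

     Tool Q        Widget A    
North          682           625  
South          646          1634  

Highest: South / Widget A = $1634

South / Widget A = $1634


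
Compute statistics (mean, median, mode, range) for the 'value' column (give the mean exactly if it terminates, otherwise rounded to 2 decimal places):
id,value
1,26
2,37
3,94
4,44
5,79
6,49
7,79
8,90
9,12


Data: [26, 37, 94, 44, 79, 49, 79, 90, 12]
Count: 9
Sum: 510
Mean: 510/9 ≈ 56.67 (rounded to 2 decimal places)
Sorted: [12, 26, 37, 44, 49, 79, 79, 90, 94]
Median: 49.0
Mode: 79 (2 times)
Range: 94 - 12 = 82
Min: 12, Max: 94

mean≈56.67, median=49.0, mode=79, range=82


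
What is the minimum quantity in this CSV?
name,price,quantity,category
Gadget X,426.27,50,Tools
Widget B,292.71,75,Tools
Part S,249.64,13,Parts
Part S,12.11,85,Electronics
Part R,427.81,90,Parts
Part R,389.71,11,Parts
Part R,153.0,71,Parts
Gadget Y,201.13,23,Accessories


Computing minimum quantity:
Values: [50, 75, 13, 85, 90, 11, 71, 23]
Min = 11

11


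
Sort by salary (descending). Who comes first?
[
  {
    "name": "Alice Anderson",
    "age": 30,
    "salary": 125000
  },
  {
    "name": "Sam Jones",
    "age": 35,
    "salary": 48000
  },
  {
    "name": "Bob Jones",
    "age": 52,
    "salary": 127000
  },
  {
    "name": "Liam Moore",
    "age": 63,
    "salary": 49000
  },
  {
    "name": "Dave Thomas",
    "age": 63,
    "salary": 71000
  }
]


Sort by: salary (descending)

Sorted order:
  1. Bob Jones (salary = 127000)
  2. Alice Anderson (salary = 125000)
  3. Dave Thomas (salary = 71000)
  4. Liam Moore (salary = 49000)
  5. Sam Jones (salary = 48000)

First: Bob Jones

Bob Jones


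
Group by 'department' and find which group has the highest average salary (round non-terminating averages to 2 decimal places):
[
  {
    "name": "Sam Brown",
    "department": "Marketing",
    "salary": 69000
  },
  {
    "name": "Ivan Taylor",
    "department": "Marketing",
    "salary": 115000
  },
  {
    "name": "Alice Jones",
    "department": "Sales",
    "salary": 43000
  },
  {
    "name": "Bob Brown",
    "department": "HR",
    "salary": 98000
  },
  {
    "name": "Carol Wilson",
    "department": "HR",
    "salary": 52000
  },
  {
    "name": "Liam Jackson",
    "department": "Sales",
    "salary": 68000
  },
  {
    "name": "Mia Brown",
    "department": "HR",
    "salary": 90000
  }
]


Group by: department

Groups:
  HR: 3 people, avg salary = 240000/3 = $80000
  Marketing: 2 people, avg salary = 184000/2 = $92000
  Sales: 2 people, avg salary = 111000/2 = $55500

Highest average salary: Marketing ($92000)

Marketing ($92000)


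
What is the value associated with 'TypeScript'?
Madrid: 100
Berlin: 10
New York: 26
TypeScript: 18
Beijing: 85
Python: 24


Looking up key 'TypeScript'
Value: 18

18


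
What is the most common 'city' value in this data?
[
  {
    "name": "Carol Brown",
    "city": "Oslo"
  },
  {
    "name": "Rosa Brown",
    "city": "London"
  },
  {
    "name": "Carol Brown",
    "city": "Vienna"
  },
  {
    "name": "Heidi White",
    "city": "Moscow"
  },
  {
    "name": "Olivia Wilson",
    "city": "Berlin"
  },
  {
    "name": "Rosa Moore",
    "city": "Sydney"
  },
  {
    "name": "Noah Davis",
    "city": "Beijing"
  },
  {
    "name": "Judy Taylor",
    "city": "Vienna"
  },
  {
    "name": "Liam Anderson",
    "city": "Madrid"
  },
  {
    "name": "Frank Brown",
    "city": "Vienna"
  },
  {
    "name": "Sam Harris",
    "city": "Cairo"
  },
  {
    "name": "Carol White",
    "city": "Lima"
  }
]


Counting 'city' values across 12 records:

  Vienna: 3 ###
  Oslo: 1 #
  London: 1 #
  Moscow: 1 #
  Berlin: 1 #
  Sydney: 1 #
  Beijing: 1 #
  Madrid: 1 #
  Cairo: 1 #
  Lima: 1 #

Most common: Vienna (3 times)

Vienna (3 times)


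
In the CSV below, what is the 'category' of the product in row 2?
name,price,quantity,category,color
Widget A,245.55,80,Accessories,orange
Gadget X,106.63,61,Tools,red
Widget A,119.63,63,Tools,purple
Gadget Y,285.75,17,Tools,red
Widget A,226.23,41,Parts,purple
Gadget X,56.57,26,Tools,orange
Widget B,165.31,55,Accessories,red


Query: Row 2 ('Gadget X'), column 'category'
Value: Tools

Tools


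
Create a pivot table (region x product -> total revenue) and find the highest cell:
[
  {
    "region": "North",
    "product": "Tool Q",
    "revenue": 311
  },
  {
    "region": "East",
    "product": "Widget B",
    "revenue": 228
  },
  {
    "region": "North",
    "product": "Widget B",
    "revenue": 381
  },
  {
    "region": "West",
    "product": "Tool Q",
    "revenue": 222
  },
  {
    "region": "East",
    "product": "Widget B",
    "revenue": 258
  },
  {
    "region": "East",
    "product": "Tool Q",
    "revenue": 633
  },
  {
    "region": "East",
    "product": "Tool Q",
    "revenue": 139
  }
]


Pivot: region (rows) x product (columns) -> total revenue

     Tool Q        Widget B    
East           772           486  
North          311           381  
West           222             0  

Highest: East / Tool Q = $772

East / Tool Q = $772


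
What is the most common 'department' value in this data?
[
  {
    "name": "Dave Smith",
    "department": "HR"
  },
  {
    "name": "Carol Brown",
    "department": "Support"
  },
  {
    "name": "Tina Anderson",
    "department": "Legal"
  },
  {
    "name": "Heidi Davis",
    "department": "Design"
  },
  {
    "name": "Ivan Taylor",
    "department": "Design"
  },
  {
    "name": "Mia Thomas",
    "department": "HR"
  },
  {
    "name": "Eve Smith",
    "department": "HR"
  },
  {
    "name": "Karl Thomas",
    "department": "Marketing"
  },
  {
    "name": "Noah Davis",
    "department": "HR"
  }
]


Counting 'department' values across 9 records:

  HR: 4 ####
  Design: 2 ##
  Support: 1 #
  Legal: 1 #
  Marketing: 1 #

Most common: HR (4 times)

HR (4 times)


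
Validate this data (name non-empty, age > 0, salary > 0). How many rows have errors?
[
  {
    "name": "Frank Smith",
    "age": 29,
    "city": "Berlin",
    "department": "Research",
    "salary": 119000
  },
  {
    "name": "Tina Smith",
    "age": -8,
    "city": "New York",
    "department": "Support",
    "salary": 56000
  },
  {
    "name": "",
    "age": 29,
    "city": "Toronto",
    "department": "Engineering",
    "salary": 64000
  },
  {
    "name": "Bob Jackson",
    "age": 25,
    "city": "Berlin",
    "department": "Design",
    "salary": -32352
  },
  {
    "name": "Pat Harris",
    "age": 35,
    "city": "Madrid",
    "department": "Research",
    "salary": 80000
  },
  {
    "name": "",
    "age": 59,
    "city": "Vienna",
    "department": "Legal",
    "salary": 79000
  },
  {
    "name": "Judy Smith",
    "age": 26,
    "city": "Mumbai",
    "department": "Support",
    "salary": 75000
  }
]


Validating 7 records:
Rules: name non-empty, age > 0, salary > 0

  Row 1 (Frank Smith): OK
  Row 2 (Tina Smith): negative age: -8
  Row 3 (???): empty name
  Row 4 (Bob Jackson): negative salary: -32352
  Row 5 (Pat Harris): OK
  Row 6 (???): empty name
  Row 7 (Judy Smith): OK

Total errors: 4

4 errors


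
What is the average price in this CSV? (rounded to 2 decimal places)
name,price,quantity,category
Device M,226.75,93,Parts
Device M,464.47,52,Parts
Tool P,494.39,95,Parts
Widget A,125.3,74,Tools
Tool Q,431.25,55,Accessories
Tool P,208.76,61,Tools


Computing average price:
Values: [226.75, 464.47, 494.39, 125.3, 431.25, 208.76]
Sum = 1950.92
Count = 6
Average = 1950.92/6 ≈ 325.15 (rounded to 2 decimal places)

325.15


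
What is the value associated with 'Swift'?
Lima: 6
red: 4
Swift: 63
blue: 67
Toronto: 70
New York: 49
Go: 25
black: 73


Looking up key 'Swift'
Value: 63

63


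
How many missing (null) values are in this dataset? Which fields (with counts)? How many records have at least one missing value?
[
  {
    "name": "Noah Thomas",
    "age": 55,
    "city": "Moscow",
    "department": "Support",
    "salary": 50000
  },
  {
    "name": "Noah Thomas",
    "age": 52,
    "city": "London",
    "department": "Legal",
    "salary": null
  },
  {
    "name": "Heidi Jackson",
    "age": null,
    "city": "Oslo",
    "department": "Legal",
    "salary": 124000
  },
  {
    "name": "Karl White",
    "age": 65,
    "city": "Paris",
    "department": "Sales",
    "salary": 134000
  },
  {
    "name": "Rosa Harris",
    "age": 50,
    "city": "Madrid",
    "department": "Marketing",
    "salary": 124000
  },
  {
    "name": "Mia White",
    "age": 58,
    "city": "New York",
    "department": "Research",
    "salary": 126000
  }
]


Checking for missing (null) values in 6 records:

  Noah Thomas: complete
  Noah Thomas: salary
  Heidi Jackson: age
  Karl White: complete
  Rosa Harris: complete
  Mia White: complete

Per field:
  name: 0 missing
  age: 1 missing
  city: 0 missing
  department: 0 missing
  salary: 1 missing

Total missing values: 2
Records with any missing: 2

2 missing values (age: 1, salary: 1); 2 incomplete records


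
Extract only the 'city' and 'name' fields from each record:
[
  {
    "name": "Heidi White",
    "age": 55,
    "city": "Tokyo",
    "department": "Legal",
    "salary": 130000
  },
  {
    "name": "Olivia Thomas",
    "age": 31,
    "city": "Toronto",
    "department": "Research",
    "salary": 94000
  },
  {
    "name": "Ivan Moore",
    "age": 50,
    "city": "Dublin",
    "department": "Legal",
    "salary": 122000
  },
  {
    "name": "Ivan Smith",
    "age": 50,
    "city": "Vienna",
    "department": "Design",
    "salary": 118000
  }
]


Original: 4 records with fields: name, age, city, department, salary
Keep: ['city', 'name']
Drop: ['age', 'department', 'salary']
Result: 4 records, 2 fields each

[
  {
    "city": "Tokyo",
    "name": "Heidi White"
  },
  {
    "city": "Toronto",
    "name": "Olivia Thomas"
  },
  {
    "city": "Dublin",
    "name": "Ivan Moore"
  },
  {
    "city": "Vienna",
    "name": "Ivan Smith"
  }
]


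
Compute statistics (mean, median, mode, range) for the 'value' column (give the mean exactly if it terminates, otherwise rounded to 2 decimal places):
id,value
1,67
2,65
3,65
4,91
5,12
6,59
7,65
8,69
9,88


Data: [67, 65, 65, 91, 12, 59, 65, 69, 88]
Count: 9
Sum: 581
Mean: 581/9 ≈ 64.56 (rounded to 2 decimal places)
Sorted: [12, 59, 65, 65, 65, 67, 69, 88, 91]
Median: 65.0
Mode: 65 (3 times)
Range: 91 - 12 = 79
Min: 12, Max: 91

mean≈64.56, median=65.0, mode=65, range=79


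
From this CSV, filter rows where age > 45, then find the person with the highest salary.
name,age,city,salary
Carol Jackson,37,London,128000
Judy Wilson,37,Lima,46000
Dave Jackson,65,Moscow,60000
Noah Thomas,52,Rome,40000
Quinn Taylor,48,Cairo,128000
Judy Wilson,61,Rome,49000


Filter: age > 45
Sort by: salary (descending)

Filtered records (4):
  Quinn Taylor, age 48, salary $128000
  Dave Jackson, age 65, salary $60000
  Judy Wilson, age 61, salary $49000
  Noah Thomas, age 52, salary $40000

Highest salary: Quinn Taylor ($128000)

Quinn Taylor


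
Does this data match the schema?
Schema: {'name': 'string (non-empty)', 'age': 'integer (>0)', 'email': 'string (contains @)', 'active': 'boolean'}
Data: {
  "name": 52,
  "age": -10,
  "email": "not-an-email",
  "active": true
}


Validating each field against schema:
  name: FAIL (52 is not a string)
  age: FAIL (-10 is not > 0)
  email: FAIL ("not-an-email" does not contain @)
  active: OK (boolean)

Result: INVALID (3 errors: name, age, email)

INVALID (3 errors: name, age, email)


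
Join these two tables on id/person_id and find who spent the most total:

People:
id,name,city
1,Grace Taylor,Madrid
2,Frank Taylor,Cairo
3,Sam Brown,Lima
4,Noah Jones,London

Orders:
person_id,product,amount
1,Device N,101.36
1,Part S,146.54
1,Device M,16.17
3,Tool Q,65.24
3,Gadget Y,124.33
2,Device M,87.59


Join on: people.id = orders.person_id

Joined rows:
  Grace Taylor (Madrid) bought Device N for $101.36
  Grace Taylor (Madrid) bought Part S for $146.54
  Grace Taylor (Madrid) bought Device M for $16.17
  Sam Brown (Lima) bought Tool Q for $65.24
  Sam Brown (Lima) bought Gadget Y for $124.33
  Frank Taylor (Cairo) bought Device M for $87.59

Total per person:
  Grace Taylor: $264.07
  Sam Brown: $189.57
  Frank Taylor: $87.59

Top spender: Grace Taylor ($264.07)

Grace Taylor ($264.07)


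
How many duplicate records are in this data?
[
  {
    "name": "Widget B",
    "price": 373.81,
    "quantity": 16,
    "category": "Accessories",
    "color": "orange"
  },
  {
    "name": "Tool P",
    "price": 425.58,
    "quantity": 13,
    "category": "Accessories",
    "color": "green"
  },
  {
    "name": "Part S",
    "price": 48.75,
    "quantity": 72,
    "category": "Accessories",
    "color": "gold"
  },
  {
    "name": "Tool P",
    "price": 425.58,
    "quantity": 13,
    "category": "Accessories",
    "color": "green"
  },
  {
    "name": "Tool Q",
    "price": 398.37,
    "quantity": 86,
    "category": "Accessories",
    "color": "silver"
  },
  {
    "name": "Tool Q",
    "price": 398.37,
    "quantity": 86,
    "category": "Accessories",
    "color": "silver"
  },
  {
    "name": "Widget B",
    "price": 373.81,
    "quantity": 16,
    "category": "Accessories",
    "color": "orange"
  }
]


Checking 7 records for duplicates:

  Row 1: Widget B ($373.81, qty 16)
  Row 2: Tool P ($425.58, qty 13)
  Row 3: Part S ($48.75, qty 72)
  Row 4: Tool P ($425.58, qty 13) <-- DUPLICATE
  Row 5: Tool Q ($398.37, qty 86)
  Row 6: Tool Q ($398.37, qty 86) <-- DUPLICATE
  Row 7: Widget B ($373.81, qty 16) <-- DUPLICATE

Duplicates found: 3
Unique records: 4

3 duplicates, 4 unique


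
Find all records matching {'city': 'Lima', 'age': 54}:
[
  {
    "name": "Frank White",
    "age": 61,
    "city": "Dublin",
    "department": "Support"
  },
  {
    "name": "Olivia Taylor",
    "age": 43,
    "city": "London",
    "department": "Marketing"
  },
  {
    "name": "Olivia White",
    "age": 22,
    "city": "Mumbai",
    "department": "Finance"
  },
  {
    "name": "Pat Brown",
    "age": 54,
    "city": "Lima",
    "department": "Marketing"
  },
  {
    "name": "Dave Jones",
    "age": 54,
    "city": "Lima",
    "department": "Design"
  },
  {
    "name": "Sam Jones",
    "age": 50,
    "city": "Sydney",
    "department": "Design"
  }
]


Search criteria: {'city': 'Lima', 'age': 54}

Checking 6 records:
  Frank White: {city: Dublin, age: 61}
  Olivia Taylor: {city: London, age: 43}
  Olivia White: {city: Mumbai, age: 22}
  Pat Brown: {city: Lima, age: 54} <-- MATCH
  Dave Jones: {city: Lima, age: 54} <-- MATCH
  Sam Jones: {city: Sydney, age: 50}

Matches: ["Pat Brown", "Dave Jones"]

["Pat Brown", "Dave Jones"]
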